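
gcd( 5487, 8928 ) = 93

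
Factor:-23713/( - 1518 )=2^(  -  1) * 3^( - 1)*11^( - 1)*1031^1 = 1031/66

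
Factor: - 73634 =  - 2^1*11^1* 3347^1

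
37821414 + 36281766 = 74103180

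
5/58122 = 5/58122 = 0.00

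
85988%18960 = 10148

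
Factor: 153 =3^2*17^1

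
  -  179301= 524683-703984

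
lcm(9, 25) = 225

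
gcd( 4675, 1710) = 5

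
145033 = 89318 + 55715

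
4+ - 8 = -4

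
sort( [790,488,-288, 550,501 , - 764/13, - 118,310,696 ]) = [ - 288,  -  118, - 764/13, 310, 488, 501, 550, 696,790]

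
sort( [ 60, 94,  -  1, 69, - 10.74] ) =[ - 10.74,  -  1, 60,69,  94]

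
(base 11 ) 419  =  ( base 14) 280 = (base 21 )130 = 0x1F8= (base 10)504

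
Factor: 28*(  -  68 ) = - 1904 = -  2^4*7^1*17^1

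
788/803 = 788/803= 0.98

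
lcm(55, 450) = 4950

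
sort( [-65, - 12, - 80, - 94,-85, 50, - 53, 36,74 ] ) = [ - 94,- 85,-80, - 65, - 53, - 12,36 , 50,  74] 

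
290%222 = 68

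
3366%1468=430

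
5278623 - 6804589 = - 1525966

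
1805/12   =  150 + 5/12  =  150.42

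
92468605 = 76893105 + 15575500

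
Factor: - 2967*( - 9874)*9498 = 278254908684 = 2^2*3^2*23^1*43^1*1583^1*4937^1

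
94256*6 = 565536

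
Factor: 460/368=5/4 = 2^ (  -  2)*5^1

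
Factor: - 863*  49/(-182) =2^( - 1)*7^1*13^ (-1 )*863^1 = 6041/26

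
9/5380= 9/5380= 0.00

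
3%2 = 1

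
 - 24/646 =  - 12/323 = - 0.04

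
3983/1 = 3983 = 3983.00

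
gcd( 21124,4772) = 4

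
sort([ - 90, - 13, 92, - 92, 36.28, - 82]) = [ - 92,- 90,  -  82,-13, 36.28,92 ]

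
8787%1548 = 1047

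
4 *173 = 692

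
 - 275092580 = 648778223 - 923870803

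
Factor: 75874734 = 2^1*3^2*13^1*324251^1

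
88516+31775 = 120291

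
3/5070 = 1/1690=0.00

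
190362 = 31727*6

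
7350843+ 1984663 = 9335506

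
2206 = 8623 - 6417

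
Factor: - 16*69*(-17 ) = 2^4*3^1*17^1*23^1 = 18768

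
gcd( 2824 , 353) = 353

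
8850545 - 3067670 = 5782875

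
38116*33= 1257828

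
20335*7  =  142345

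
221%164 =57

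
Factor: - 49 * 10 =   -  490 = -2^1*5^1*7^2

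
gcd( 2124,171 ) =9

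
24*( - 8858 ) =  - 212592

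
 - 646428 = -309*2092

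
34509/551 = 34509/551 = 62.63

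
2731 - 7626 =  - 4895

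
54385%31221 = 23164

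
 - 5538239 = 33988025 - 39526264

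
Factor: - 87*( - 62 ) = 5394 = 2^1 * 3^1*29^1*31^1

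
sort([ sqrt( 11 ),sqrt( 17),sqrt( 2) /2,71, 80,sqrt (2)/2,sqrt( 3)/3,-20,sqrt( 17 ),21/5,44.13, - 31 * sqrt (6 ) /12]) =[-20, - 31*sqrt(6 ) /12,sqrt( 3) /3,sqrt (2) /2,sqrt( 2 )/2, sqrt(11),sqrt(17 ), sqrt( 17),  21/5, 44.13,71 , 80]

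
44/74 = 22/37 = 0.59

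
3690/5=738 = 738.00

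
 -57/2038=  -  57/2038 = - 0.03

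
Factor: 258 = 2^1*3^1 *43^1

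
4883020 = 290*16838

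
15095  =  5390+9705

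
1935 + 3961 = 5896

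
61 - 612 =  - 551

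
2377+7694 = 10071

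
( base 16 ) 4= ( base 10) 4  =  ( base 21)4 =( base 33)4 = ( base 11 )4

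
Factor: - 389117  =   - 389117^1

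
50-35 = 15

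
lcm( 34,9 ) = 306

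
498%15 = 3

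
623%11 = 7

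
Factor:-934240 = - 2^5*5^1*5839^1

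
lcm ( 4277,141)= 12831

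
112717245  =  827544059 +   -  714826814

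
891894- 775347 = 116547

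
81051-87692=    - 6641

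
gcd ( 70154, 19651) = 1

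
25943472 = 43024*603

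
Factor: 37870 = 2^1*5^1*7^1  *  541^1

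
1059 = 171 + 888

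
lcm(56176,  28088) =56176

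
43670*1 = 43670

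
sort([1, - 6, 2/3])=[ - 6, 2/3, 1] 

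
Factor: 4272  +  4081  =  8353  =  8353^1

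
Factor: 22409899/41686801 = 13^( - 1 )*587^1*38177^1 * 3206677^( - 1) 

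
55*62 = 3410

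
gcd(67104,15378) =1398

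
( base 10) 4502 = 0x1196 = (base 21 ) A48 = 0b1000110010110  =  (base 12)2732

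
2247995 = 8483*265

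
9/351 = 1/39  =  0.03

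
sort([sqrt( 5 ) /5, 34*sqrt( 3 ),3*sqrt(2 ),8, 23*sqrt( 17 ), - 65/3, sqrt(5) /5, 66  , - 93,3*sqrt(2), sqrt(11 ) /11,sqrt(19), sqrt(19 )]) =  [ - 93,- 65/3, sqrt (11 )/11, sqrt( 5 ) /5, sqrt(5 )/5,3 *sqrt(2),3 * sqrt(2 ), sqrt(19 ), sqrt(19), 8,34 * sqrt(3 ), 66, 23*sqrt(17 )] 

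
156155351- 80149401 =76005950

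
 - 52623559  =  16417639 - 69041198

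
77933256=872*89373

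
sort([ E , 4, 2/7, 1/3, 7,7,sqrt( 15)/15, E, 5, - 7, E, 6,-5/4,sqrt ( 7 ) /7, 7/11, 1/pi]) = [ - 7, - 5/4,sqrt( 15 )/15, 2/7,1/pi, 1/3 , sqrt( 7 ) /7,  7/11,  E, E,E , 4,5,6,7, 7 ] 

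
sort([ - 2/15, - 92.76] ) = [-92.76, - 2/15 ] 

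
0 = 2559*0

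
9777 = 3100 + 6677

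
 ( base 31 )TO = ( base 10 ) 923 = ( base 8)1633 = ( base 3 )1021012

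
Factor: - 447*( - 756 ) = 2^2*3^4 *7^1*149^1 = 337932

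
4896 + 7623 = 12519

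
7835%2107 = 1514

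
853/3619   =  853/3619 = 0.24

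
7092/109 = 65+7/109= 65.06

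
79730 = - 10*( - 7973 ) 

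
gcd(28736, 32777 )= 449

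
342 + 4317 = 4659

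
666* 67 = 44622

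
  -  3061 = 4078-7139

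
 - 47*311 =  - 14617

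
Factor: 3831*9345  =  3^2*5^1*7^1*89^1*1277^1  =  35800695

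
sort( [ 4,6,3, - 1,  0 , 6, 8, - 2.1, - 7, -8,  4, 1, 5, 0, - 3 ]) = [  -  8,-7, - 3, -2.1, -1,0, 0, 1,3, 4,4, 5 , 6, 6, 8]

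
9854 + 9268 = 19122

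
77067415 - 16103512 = 60963903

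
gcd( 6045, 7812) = 93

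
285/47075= 57/9415 = 0.01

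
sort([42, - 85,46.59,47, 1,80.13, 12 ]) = [ - 85,1, 12,42, 46.59,  47, 80.13]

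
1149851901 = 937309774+212542127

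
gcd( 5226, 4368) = 78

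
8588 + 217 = 8805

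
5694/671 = 8 + 326/671 = 8.49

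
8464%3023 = 2418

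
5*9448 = 47240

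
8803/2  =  8803/2  =  4401.50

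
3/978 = 1/326 = 0.00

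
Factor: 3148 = 2^2*787^1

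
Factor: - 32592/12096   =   - 97/36 = - 2^( - 2)*3^ (- 2)*97^1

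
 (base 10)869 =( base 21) 1k8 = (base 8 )1545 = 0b1101100101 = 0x365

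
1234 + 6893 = 8127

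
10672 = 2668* 4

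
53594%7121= 3747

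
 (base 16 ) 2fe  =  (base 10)766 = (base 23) 1A7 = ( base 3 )1001101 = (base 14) 3CA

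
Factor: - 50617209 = - 3^1*29^1*223^1*2609^1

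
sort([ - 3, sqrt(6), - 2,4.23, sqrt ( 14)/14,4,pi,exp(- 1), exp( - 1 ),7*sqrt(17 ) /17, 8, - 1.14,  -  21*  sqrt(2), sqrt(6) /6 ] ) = [  -  21*sqrt ( 2 ), - 3,- 2,- 1.14,sqrt( 14) /14  ,  exp(-1 ),exp(- 1), sqrt( 6)/6 , 7 * sqrt(17)/17, sqrt( 6 ), pi,4, 4.23, 8 ] 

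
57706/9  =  6411  +  7/9  =  6411.78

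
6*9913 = 59478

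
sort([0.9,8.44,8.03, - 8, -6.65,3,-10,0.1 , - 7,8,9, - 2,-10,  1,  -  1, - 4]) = [ - 10,  -  10, - 8, - 7, - 6.65,-4, - 2, - 1, 0.1,0.9,1,3,8,8.03, 8.44, 9 ] 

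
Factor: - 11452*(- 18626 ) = 2^3* 7^1* 67^1*139^1*409^1 = 213304952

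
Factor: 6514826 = 2^1*3257413^1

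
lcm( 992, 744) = 2976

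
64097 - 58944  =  5153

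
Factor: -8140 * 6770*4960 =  - 273334688000 = -2^8*5^3*11^1*31^1*37^1 * 677^1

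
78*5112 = 398736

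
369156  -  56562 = 312594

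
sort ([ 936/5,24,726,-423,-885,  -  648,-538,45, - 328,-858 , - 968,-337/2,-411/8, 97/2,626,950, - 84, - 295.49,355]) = [ - 968, - 885,-858 ,-648,-538,  -  423, - 328, - 295.49,-337/2,-84,-411/8,  24,45, 97/2, 936/5 , 355,626, 726,  950]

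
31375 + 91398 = 122773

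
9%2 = 1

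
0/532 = 0 = 0.00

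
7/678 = 7/678 = 0.01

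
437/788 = 437/788 = 0.55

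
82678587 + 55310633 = 137989220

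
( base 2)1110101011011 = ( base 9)11270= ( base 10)7515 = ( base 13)3561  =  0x1d5b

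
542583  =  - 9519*( - 57 )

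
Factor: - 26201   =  -7^1 * 19^1 * 197^1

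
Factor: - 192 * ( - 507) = 2^6*3^2*13^2 = 97344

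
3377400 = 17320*195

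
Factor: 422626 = 2^1 * 211313^1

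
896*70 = 62720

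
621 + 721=1342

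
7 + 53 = 60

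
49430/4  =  12357 + 1/2 = 12357.50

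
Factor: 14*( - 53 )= - 2^1*7^1*53^1 = -742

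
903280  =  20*45164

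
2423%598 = 31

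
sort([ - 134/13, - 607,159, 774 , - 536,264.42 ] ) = [ - 607, - 536, - 134/13,159,264.42, 774]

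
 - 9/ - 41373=1/4597 = 0.00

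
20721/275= 75 + 96/275 = 75.35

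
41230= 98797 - 57567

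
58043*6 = 348258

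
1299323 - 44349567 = -43050244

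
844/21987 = 844/21987 = 0.04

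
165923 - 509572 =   -  343649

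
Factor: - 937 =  - 937^1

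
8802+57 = 8859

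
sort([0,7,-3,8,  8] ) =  [ - 3,0, 7, 8, 8 ]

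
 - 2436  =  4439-6875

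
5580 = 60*93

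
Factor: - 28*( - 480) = 2^7*3^1*5^1*7^1 = 13440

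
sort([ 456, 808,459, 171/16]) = [171/16, 456, 459,808 ]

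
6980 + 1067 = 8047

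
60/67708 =15/16927 =0.00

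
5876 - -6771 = 12647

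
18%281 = 18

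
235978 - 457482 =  - 221504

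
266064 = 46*5784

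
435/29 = 15 = 15.00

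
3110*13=40430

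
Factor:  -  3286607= - 3286607^1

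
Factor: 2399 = 2399^1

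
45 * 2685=120825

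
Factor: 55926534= 2^1*3^1 *9321089^1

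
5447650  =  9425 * 578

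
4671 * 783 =3657393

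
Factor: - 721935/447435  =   - 263/163 = - 163^( - 1) * 263^1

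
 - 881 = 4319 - 5200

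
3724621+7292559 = 11017180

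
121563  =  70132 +51431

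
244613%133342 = 111271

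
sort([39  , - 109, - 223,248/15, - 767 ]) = [ - 767, - 223, - 109, 248/15,39 ]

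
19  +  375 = 394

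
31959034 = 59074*541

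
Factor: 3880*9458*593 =21761344720 = 2^4* 5^1*97^1*593^1*4729^1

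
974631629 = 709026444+265605185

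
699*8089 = 5654211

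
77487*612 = 47422044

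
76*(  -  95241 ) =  - 7238316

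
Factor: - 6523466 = -2^1 * 3261733^1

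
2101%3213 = 2101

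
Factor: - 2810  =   - 2^1 * 5^1 * 281^1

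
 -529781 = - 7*75683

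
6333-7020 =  - 687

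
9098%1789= 153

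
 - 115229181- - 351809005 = 236579824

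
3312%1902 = 1410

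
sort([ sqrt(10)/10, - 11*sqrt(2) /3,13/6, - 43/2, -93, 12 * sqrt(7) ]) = [ - 93, - 43/2,- 11*sqrt (2)/3, sqrt(10)/10 , 13/6,12*sqrt( 7) ] 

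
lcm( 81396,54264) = 162792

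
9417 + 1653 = 11070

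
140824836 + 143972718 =284797554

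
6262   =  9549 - 3287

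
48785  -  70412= - 21627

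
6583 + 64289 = 70872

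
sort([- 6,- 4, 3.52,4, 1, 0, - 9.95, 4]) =[ - 9.95, - 6, - 4, 0,1,3.52,  4, 4]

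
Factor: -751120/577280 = - 2^( - 4 )*11^( - 1)*229^1 = - 229/176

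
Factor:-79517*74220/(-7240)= 2^(-1 )*3^1*131^1*181^( - 1)*607^1*1237^1 = 295087587/362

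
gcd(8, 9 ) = 1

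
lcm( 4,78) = 156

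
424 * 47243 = 20031032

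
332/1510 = 166/755 = 0.22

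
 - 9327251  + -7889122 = -17216373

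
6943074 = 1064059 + 5879015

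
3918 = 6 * 653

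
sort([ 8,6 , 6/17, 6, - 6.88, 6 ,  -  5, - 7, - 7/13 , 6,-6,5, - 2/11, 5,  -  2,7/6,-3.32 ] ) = [ - 7,  -  6.88,-6, -5, - 3.32,-2,  -  7/13, - 2/11,  6/17,  7/6, 5, 5,6 , 6,  6,6, 8 ] 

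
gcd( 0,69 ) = 69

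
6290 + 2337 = 8627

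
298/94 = 3 + 8/47 = 3.17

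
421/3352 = 421/3352   =  0.13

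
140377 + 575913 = 716290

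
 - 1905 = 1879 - 3784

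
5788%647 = 612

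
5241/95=5241/95 = 55.17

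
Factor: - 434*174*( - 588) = 44403408 = 2^4*3^2 * 7^3*29^1*31^1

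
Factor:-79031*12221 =- 965837851 = - 11^2*101^1*79031^1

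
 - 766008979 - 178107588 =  - 944116567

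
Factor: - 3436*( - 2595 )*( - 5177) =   -  46160306340 = -2^2*3^1*5^1*31^1*167^1* 173^1*859^1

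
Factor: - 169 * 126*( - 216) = 2^4 * 3^5 * 7^1*13^2 = 4599504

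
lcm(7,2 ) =14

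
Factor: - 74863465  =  - 5^1*71^1*227^1*929^1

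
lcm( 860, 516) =2580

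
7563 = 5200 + 2363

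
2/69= 2/69 =0.03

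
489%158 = 15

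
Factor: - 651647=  - 651647^1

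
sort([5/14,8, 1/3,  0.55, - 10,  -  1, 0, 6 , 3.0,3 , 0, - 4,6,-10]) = [ - 10, - 10, - 4,  -  1, 0,0,1/3,5/14, 0.55, 3.0,3, 6, 6, 8]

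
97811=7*13973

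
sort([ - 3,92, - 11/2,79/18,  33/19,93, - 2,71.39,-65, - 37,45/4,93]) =[ - 65,-37, - 11/2, - 3, - 2, 33/19,79/18,45/4, 71.39,92, 93,93]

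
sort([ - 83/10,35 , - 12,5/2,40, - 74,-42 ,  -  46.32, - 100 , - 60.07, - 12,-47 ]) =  [ - 100,-74, - 60.07, - 47, - 46.32, - 42, - 12, - 12, - 83/10,5/2,35, 40]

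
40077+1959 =42036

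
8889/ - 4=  - 8889/4 = -  2222.25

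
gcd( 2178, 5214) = 66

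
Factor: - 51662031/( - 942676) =2^ ( - 2)*3^1*7^( - 1)*17^1*131^(  -  1)*257^( - 1)*1012981^1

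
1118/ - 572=  -  43/22 = - 1.95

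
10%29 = 10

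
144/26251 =144/26251  =  0.01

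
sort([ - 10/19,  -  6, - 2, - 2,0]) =[ - 6, - 2, - 2,  -  10/19,0]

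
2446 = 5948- 3502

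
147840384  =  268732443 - 120892059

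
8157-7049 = 1108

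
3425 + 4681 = 8106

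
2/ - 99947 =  - 1 + 99945/99947=- 0.00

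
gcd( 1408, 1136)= 16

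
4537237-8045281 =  - 3508044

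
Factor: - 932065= - 5^1 *131^1*1423^1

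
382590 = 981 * 390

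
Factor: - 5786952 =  - 2^3*3^1*103^1*2341^1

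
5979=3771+2208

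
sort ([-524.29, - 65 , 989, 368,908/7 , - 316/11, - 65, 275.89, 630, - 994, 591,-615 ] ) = [ - 994,-615, - 524.29 , - 65, - 65,-316/11,908/7,275.89, 368,591, 630,989]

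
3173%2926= 247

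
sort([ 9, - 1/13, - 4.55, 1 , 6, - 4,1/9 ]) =[-4.55, - 4, - 1/13, 1/9, 1, 6,9] 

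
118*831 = 98058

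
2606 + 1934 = 4540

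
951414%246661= 211431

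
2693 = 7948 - 5255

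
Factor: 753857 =13^1*103^1*563^1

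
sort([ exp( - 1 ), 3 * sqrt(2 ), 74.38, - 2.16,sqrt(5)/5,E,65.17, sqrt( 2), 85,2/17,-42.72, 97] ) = [-42.72, - 2.16, 2/17,exp(-1),sqrt( 5)/5, sqrt(2 ),E, 3*sqrt(2 ), 65.17,74.38, 85,  97 ]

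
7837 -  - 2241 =10078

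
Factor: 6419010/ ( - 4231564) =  - 3209505/2115782 = - 2^( - 1)*3^1 * 5^1 * 13^1*29^( - 1)*109^1 * 151^1 * 36479^( - 1)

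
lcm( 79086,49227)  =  4824246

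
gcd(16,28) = 4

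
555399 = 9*61711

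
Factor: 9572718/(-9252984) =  - 2^( - 2)*13^( - 1)*47^(-1 )*631^(- 1) * 1595453^1 =- 1595453/1542164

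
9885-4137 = 5748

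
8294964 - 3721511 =4573453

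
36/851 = 36/851 = 0.04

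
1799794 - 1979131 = -179337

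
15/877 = 15/877 = 0.02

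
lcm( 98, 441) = 882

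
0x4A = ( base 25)2O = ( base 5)244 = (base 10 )74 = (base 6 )202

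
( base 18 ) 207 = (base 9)807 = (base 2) 1010001111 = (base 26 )P5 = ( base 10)655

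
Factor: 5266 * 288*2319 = 2^6*3^3*773^1*2633^1 = 3517013952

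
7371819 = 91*81009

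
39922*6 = 239532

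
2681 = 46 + 2635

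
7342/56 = 131+3/28=131.11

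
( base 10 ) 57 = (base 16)39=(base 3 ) 2010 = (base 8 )71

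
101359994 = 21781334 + 79578660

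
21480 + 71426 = 92906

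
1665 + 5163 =6828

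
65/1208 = 65/1208 = 0.05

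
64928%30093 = 4742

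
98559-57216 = 41343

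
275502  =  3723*74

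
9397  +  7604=17001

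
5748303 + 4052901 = 9801204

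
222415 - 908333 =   -  685918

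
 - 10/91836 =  - 1 + 45913/45918=- 0.00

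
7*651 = 4557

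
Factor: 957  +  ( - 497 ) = 460 = 2^2*5^1*23^1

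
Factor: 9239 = 9239^1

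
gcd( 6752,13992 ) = 8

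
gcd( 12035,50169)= 1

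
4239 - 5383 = - 1144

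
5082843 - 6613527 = - 1530684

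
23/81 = 23/81 = 0.28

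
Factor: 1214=2^1*607^1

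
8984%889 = 94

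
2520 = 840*3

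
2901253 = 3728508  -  827255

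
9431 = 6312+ 3119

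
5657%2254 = 1149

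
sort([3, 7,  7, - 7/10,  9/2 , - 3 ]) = [ - 3, - 7/10,3,9/2,7,7]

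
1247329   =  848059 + 399270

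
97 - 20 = 77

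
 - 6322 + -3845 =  - 10167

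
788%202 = 182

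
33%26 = 7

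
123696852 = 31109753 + 92587099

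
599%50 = 49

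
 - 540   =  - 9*60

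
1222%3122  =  1222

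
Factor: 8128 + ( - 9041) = - 913 = - 11^1*83^1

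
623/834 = 623/834 =0.75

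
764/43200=191/10800 = 0.02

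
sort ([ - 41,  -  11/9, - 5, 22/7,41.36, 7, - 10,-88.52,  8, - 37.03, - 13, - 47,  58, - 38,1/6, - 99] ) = [ - 99, - 88.52,-47, - 41,-38  , - 37.03, - 13, - 10, - 5, - 11/9, 1/6, 22/7,7, 8, 41.36, 58 ]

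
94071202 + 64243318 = 158314520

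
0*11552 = 0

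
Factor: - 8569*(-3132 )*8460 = 227050393680= 2^4*3^5*5^1*11^1*19^1*29^1*41^1*47^1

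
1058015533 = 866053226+191962307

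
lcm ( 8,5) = 40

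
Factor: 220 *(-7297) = - 1605340 =- 2^2*5^1 *11^1*7297^1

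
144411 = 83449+60962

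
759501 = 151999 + 607502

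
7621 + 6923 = 14544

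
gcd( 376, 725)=1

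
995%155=65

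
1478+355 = 1833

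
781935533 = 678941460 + 102994073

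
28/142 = 14/71 = 0.20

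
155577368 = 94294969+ 61282399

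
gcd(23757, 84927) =3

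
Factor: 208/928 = 2^( - 1 )*13^1*29^( - 1) = 13/58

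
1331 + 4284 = 5615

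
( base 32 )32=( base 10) 98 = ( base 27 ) 3H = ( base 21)4e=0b1100010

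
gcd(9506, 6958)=98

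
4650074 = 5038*923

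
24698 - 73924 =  - 49226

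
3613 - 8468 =- 4855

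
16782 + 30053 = 46835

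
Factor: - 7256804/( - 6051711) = 2^2*3^(-1 )*17^( - 1 ) * 61^1*29741^1 * 118661^( - 1) 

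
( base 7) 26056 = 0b1101011110101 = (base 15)20a1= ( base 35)5m6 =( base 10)6901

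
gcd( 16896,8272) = 176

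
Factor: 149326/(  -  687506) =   -  197/907 = - 197^1*907^( - 1) 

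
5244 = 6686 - 1442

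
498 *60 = 29880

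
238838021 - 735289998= - 496451977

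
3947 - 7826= - 3879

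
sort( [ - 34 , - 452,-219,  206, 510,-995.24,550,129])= [ - 995.24, - 452,-219,-34, 129, 206,  510,550 ] 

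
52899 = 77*687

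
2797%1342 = 113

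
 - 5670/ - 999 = 210/37 = 5.68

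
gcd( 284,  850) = 2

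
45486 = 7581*6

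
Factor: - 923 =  - 13^1*71^1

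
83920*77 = 6461840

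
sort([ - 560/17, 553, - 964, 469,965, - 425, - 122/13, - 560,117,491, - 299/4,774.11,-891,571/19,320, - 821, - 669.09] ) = [ - 964, -891, - 821, - 669.09, - 560, - 425,  -  299/4, - 560/17, - 122/13,571/19,117,320,469, 491,  553,774.11, 965 ] 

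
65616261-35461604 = 30154657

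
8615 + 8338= 16953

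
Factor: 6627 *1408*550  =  5131948800 =2^8*3^1*5^2*11^2 * 47^2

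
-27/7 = -27/7 = - 3.86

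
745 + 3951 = 4696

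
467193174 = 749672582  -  282479408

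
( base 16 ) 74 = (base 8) 164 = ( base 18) 68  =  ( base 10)116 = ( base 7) 224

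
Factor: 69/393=23/131=23^1*131^(  -  1)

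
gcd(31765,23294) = 1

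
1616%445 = 281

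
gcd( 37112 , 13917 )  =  4639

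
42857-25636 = 17221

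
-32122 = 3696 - 35818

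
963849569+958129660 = 1921979229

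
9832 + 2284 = 12116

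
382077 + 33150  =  415227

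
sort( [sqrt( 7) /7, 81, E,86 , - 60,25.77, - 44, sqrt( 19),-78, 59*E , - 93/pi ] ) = [-78, - 60 , - 44, - 93/pi,sqrt( 7 ) /7,E, sqrt( 19),  25.77,  81, 86, 59*E ]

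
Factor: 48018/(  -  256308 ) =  - 2^ ( - 1)*13^(- 1 )*31^( - 1)*151^1 = -  151/806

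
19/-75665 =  - 19/75665 = - 0.00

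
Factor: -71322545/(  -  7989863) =5^1 * 151^( - 1)*7559^ (-1 )*2037787^1  =  10188935/1141409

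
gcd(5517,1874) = 1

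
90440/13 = 6956 + 12/13 = 6956.92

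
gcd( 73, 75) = 1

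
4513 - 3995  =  518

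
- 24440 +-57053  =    -  81493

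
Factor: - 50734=-2^1*25367^1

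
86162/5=86162/5  =  17232.40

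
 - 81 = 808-889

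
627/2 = 313 + 1/2 = 313.50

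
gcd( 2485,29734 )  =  1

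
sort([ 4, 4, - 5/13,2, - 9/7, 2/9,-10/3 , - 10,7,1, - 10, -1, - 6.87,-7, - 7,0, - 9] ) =[- 10, - 10, - 9,-7,-7, - 6.87, - 10/3,  -  9/7 , - 1, - 5/13,0 , 2/9,1,2,4,4, 7]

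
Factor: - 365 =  - 5^1*73^1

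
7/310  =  7/310 = 0.02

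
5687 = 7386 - 1699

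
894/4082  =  447/2041  =  0.22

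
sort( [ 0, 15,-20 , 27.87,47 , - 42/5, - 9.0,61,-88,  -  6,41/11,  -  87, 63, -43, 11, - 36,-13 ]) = [-88, - 87,-43,-36,-20,-13, - 9.0, - 42/5, - 6, 0,41/11,11,15, 27.87, 47,  61, 63] 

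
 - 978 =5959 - 6937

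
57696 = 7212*8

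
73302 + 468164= 541466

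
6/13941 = 2/4647=0.00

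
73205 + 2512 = 75717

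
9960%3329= 3302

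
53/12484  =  53/12484 =0.00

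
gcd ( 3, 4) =1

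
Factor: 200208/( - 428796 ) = - 388/831 = - 2^2*3^( - 1)*97^1*277^ ( - 1) 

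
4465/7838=4465/7838= 0.57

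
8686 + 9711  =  18397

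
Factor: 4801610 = 2^1 * 5^1*11^1* 43651^1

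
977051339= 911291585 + 65759754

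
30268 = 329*92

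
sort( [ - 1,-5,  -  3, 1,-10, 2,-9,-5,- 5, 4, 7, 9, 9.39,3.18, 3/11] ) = [ - 10, - 9, - 5 , - 5, -5 ,- 3, - 1, 3/11, 1, 2,3.18, 4,  7, 9,9.39] 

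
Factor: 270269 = 270269^1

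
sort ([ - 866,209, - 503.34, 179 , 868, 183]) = [ - 866 ,  -  503.34,179,183,209,868]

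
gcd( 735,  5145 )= 735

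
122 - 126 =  - 4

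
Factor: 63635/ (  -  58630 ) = -89/82 = -  2^(  -  1 )* 41^(  -  1 ) * 89^1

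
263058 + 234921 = 497979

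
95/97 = 95/97 = 0.98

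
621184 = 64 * 9706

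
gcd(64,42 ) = 2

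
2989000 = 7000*427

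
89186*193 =17212898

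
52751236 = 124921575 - 72170339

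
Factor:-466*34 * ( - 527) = 2^2*17^2*31^1*233^1 = 8349788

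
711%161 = 67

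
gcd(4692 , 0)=4692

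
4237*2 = 8474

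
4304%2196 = 2108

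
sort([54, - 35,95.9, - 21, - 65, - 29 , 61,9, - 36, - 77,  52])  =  [ - 77,-65, - 36,-35, - 29,  -  21, 9, 52 , 54, 61, 95.9]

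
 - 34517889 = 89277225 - 123795114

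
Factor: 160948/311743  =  2^2*40237^1*311743^( - 1)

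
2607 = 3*869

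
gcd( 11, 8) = 1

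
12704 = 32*397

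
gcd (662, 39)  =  1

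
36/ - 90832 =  - 9/22708 = - 0.00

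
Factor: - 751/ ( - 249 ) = 3^( - 1)*83^(-1 )*751^1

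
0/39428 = 0 = 0.00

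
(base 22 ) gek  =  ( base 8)17610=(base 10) 8072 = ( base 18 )16g8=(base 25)cmm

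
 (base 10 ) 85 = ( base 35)2F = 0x55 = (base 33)2j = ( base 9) 104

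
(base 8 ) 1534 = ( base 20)230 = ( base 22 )1h2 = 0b1101011100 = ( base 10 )860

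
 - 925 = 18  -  943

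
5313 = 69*77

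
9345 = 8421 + 924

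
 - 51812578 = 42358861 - 94171439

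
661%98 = 73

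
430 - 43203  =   - 42773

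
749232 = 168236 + 580996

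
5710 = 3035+2675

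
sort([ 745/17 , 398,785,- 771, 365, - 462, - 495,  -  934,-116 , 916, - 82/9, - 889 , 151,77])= [  -  934 , - 889, - 771, - 495,-462, - 116, - 82/9, 745/17, 77,151,365, 398,785, 916 ] 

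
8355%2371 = 1242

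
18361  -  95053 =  - 76692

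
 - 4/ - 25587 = 4/25587 = 0.00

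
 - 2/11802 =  - 1 + 5900/5901 = - 0.00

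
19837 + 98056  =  117893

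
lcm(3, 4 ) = 12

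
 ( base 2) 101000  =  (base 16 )28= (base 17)26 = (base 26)1E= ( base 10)40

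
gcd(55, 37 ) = 1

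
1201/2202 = 1201/2202 = 0.55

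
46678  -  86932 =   -  40254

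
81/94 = 81/94= 0.86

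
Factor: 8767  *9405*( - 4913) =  - 405094708755   =  - 3^2*5^1 *11^2*17^3*19^1*797^1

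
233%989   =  233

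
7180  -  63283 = -56103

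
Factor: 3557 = 3557^1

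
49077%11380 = 3557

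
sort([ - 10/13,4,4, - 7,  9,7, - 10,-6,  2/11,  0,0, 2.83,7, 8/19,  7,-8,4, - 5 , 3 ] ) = [ - 10, - 8, - 7, - 6, - 5, - 10/13, 0,0,2/11,8/19,2.83, 3,4, 4, 4,7,  7 , 7,9 ] 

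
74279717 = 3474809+70804908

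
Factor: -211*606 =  - 2^1*3^1*101^1*211^1  =  - 127866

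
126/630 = 1/5 = 0.20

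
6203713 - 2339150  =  3864563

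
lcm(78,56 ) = 2184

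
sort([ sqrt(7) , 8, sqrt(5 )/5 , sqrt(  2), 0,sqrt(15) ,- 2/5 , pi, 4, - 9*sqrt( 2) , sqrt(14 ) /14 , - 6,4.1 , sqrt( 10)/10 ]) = [ - 9*sqrt(2), - 6, - 2/5, 0,sqrt (14)/14 , sqrt(10) /10, sqrt(  5)/5 , sqrt(2 ) , sqrt(7),pi, sqrt(15), 4,4.1,8]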